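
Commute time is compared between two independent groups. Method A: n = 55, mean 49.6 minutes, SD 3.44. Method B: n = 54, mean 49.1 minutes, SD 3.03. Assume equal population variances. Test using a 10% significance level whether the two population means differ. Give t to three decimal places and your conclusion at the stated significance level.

t = 0.805; fail to reject H0

Let group 1 = method A, group 2 = method B. H0: μ_1 = μ_2; H1: μ_1 ≠ μ_2 (two-sample pooled-variance t-test, two-sided).
s_p² = [(55−1)·3.44² + (54−1)·3.03²]/(55+54−2) = 10.5196
t = (49.6 − 49.1)/√[10.5196·(1/55 + 1/54)] = 0.805
df = n₁ + n₂ − 2 = 107
Two-sided p-value ≈ 0.423
Since p ≈ 0.423 > α = 0.1, fail to reject H0; the evidence is not statistically significant.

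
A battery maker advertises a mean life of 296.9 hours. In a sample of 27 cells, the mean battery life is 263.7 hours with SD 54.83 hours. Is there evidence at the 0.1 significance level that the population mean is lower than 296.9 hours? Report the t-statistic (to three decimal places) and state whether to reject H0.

H0: μ = 296.9; H1: μ < 296.9 (one-sample t-test, left-tailed).
t = (x̄ − μ₀)/(s/√n) = (263.7 − 296.9)/(54.83/√27) = -3.146
df = n − 1 = 26
p-value = P(T ≤ -3.146) ≈ 0.0021
Since p ≈ 0.0021 < α = 0.1, reject H0; the evidence is statistically significant.

t = -3.146; reject H0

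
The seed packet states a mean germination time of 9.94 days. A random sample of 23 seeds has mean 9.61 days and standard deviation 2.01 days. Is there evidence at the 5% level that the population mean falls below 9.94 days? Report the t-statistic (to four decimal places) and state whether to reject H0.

H0: μ = 9.94; H1: μ < 9.94 (one-sample t-test, left-tailed).
t = (x̄ − μ₀)/(s/√n) = (9.61 − 9.94)/(2.01/√23) = -0.7874
df = n − 1 = 22
p-value = P(T ≤ -0.7874) ≈ 0.220
Since p ≈ 0.220 > α = 0.05, fail to reject H0; the evidence is not statistically significant.

t = -0.7874; fail to reject H0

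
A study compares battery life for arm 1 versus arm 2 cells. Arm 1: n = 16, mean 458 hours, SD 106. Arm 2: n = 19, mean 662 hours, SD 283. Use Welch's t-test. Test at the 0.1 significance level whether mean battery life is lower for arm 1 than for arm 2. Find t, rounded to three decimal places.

-2.909

Let group 1 = arm 1, group 2 = arm 2. H0: μ_1 = μ_2; H1: μ_1 < μ_2 (Welch's two-sample t-test, left-tailed).
t = (x̄_1 − x̄_2)/√(s_1²/n_1 + s_2²/n_2) = (458 − 662)/√(106²/16 + 283²/19) = -2.909
Welch–Satterthwaite df ≈ 23.71
p-value = P(T ≤ -2.909) ≈ 0.0039
Since p ≈ 0.0039 < α = 0.1, reject H0; the data support H1.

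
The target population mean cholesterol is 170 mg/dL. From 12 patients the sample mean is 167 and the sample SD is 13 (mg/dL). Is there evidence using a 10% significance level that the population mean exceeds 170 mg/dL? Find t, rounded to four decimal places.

-0.7994

H0: μ = 170; H1: μ > 170 (one-sample t-test, right-tailed).
t = (x̄ − μ₀)/(s/√n) = (167 − 170)/(13/√12) = -0.7994
df = n − 1 = 11
p-value = P(T ≥ -0.7994) ≈ 0.7795
Since p ≈ 0.7795 > α = 0.1, fail to reject H0; the evidence is not statistically significant.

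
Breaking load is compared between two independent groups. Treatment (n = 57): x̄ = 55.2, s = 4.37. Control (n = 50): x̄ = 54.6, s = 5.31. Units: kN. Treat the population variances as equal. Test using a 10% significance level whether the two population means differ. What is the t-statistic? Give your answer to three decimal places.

0.641

Let group 1 = treatment, group 2 = control. H0: μ_1 = μ_2; H1: μ_1 ≠ μ_2 (two-sample pooled-variance t-test, two-sided).
s_p² = [(57−1)·4.37² + (50−1)·5.31²]/(57+50−2) = 23.3432
t = (55.2 − 54.6)/√[23.3432·(1/57 + 1/50)] = 0.641
df = n₁ + n₂ − 2 = 105
Two-sided p-value ≈ 0.523
Since p ≈ 0.523 > α = 0.1, fail to reject H0; the evidence is not statistically significant.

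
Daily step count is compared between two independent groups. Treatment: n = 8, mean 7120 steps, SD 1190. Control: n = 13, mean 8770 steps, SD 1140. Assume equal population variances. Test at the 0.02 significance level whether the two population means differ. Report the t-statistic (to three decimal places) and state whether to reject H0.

Let group 1 = treatment, group 2 = control. H0: μ_1 = μ_2; H1: μ_1 ≠ μ_2 (two-sample pooled-variance t-test, two-sided).
s_p² = [(8−1)·1190² + (13−1)·1140²]/(8+13−2) = 1342520
t = (7120 − 8770)/√[1342520·(1/8 + 1/13)] = -3.169
df = n₁ + n₂ − 2 = 19
Two-sided p-value ≈ 0.0051
Since p ≈ 0.0051 < α = 0.02, reject H0; the data support H1.

t = -3.169; reject H0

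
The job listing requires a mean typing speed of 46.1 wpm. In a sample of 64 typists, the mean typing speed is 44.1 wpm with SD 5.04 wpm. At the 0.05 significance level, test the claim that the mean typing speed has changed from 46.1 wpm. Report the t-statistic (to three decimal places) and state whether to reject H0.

t = -3.175; reject H0

H0: μ = 46.1; H1: μ ≠ 46.1 (one-sample t-test, two-sided).
t = (x̄ − μ₀)/(s/√n) = (44.1 − 46.1)/(5.04/√64) = -3.175
df = n − 1 = 63
Two-sided p-value ≈ 0.0023
Since p ≈ 0.0023 < α = 0.05, reject H0; the evidence is statistically significant.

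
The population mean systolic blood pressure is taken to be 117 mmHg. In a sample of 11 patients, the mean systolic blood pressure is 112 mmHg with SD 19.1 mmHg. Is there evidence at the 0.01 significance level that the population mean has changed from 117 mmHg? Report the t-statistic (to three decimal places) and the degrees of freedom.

H0: μ = 117; H1: μ ≠ 117 (one-sample t-test, two-sided).
t = (x̄ − μ₀)/(s/√n) = (112 − 117)/(19.1/√11) = -0.868
df = n − 1 = 10
Two-sided p-value ≈ 0.406
Since p ≈ 0.406 > α = 0.01, fail to reject H0; the data do not provide sufficient evidence against H0.

t = -0.868, df = 10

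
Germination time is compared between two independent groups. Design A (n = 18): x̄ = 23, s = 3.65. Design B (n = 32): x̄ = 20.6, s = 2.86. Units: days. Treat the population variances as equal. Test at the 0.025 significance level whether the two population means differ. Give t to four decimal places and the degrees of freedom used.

t = 2.5758, df = 48

Let group 1 = design A, group 2 = design B. H0: μ_1 = μ_2; H1: μ_1 ≠ μ_2 (two-sample pooled-variance t-test, two-sided).
s_p² = [(18−1)·3.65² + (32−1)·2.86²]/(18+32−2) = 10.001
t = (23 − 20.6)/√[10.001·(1/18 + 1/32)] = 2.5758
df = n₁ + n₂ − 2 = 48
Two-sided p-value ≈ 0.0131
Since p ≈ 0.0131 < α = 0.025, reject H0; the evidence is statistically significant.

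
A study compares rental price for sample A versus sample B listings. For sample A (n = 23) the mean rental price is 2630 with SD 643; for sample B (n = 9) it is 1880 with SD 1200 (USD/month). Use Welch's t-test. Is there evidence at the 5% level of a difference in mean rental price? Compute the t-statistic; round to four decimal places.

Let group 1 = sample A, group 2 = sample B. H0: μ_1 = μ_2; H1: μ_1 ≠ μ_2 (Welch's two-sample t-test, two-sided).
t = (x̄_1 − x̄_2)/√(s_1²/n_1 + s_2²/n_2) = (2630 − 1880)/√(643²/23 + 1200²/9) = 1.7778
Welch–Satterthwaite df ≈ 9.85
Two-sided p-value ≈ 0.106
Since p ≈ 0.106 > α = 0.05, fail to reject H0; the evidence is not statistically significant.

1.7778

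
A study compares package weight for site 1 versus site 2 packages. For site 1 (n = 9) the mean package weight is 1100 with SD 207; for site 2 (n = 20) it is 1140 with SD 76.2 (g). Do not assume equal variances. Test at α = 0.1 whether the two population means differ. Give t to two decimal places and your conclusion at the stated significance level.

t = -0.56; fail to reject H0

Let group 1 = site 1, group 2 = site 2. H0: μ_1 = μ_2; H1: μ_1 ≠ μ_2 (Welch's two-sample t-test, two-sided).
t = (x̄_1 − x̄_2)/√(s_1²/n_1 + s_2²/n_2) = (1100 − 1140)/√(207²/9 + 76.2²/20) = -0.56
Welch–Satterthwaite df ≈ 8.99
Two-sided p-value ≈ 0.587
Since p ≈ 0.587 > α = 0.1, fail to reject H0; the data do not provide sufficient evidence against H0.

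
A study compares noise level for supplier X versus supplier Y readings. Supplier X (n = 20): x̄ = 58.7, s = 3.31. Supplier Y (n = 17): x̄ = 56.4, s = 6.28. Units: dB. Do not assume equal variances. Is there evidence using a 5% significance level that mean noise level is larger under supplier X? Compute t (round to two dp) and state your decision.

t = 1.36; fail to reject H0

Let group 1 = supplier X, group 2 = supplier Y. H0: μ_1 = μ_2; H1: μ_1 > μ_2 (Welch's two-sample t-test, right-tailed).
t = (x̄_1 − x̄_2)/√(s_1²/n_1 + s_2²/n_2) = (58.7 − 56.4)/√(3.31²/20 + 6.28²/17) = 1.36
Welch–Satterthwaite df ≈ 23.35
p-value = P(T ≥ 1.36) ≈ 0.0937
Since p ≈ 0.0937 > α = 0.05, fail to reject H0; the evidence is not statistically significant.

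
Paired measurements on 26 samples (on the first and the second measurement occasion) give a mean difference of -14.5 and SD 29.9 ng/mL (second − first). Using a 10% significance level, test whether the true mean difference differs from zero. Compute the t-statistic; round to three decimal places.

H0: μ_d = 0; H1: μ_d ≠ 0 (paired t-test on the differences, two-sided).
t = d̄/(s_d/√n) = -14.5/(29.9/√26) = -2.473
df = n − 1 = 25
Two-sided p-value ≈ 0.0206
Since p ≈ 0.0206 < α = 0.1, reject H0; the data support H1.

-2.473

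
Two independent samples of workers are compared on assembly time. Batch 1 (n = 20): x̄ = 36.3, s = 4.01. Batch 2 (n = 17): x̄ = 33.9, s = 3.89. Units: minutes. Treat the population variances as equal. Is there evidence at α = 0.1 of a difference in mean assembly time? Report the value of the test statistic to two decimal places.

Let group 1 = batch 1, group 2 = batch 2. H0: μ_1 = μ_2; H1: μ_1 ≠ μ_2 (two-sample pooled-variance t-test, two-sided).
s_p² = [(20−1)·4.01² + (17−1)·3.89²]/(20+17−2) = 15.6467
t = (36.3 − 33.9)/√[15.6467·(1/20 + 1/17)] = 1.84
df = n₁ + n₂ − 2 = 35
Two-sided p-value ≈ 0.0744
Since p ≈ 0.0744 < α = 0.1, reject H0; the evidence is statistically significant.

1.84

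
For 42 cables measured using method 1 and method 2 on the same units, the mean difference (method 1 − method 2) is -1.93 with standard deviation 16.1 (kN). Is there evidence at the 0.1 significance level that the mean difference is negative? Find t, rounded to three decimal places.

H0: μ_d = 0; H1: μ_d < 0 (paired t-test on the differences, left-tailed).
t = d̄/(s_d/√n) = -1.93/(16.1/√42) = -0.777
df = n − 1 = 41
p-value = P(T ≤ -0.777) ≈ 0.2208
Since p ≈ 0.2208 > α = 0.1, fail to reject H0; the evidence is not statistically significant.

-0.777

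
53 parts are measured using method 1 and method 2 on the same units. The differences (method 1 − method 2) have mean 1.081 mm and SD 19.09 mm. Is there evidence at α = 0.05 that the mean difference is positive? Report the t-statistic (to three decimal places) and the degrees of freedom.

t = 0.412, df = 52

H0: μ_d = 0; H1: μ_d > 0 (paired t-test on the differences, right-tailed).
t = d̄/(s_d/√n) = 1.081/(19.09/√53) = 0.412
df = n − 1 = 52
p-value = P(T ≥ 0.412) ≈ 0.341
Since p ≈ 0.341 > α = 0.05, fail to reject H0; the data do not provide sufficient evidence against H0.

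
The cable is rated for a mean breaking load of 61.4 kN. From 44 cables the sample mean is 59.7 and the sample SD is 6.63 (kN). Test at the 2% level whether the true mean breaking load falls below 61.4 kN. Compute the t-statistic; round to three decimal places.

H0: μ = 61.4; H1: μ < 61.4 (one-sample t-test, left-tailed).
t = (x̄ − μ₀)/(s/√n) = (59.7 − 61.4)/(6.63/√44) = -1.701
df = n − 1 = 43
p-value = P(T ≤ -1.701) ≈ 0.048
Since p ≈ 0.048 > α = 0.02, fail to reject H0; the data do not provide sufficient evidence against H0.

-1.701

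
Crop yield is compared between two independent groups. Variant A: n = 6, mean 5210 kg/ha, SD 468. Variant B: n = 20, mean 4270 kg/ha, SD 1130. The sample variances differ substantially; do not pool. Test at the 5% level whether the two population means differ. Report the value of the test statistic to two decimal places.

Let group 1 = variant A, group 2 = variant B. H0: μ_1 = μ_2; H1: μ_1 ≠ μ_2 (Welch's two-sample t-test, two-sided).
t = (x̄_1 − x̄_2)/√(s_1²/n_1 + s_2²/n_2) = (5210 − 4270)/√(468²/6 + 1130²/20) = 2.97
Welch–Satterthwaite df ≈ 20.93
Two-sided p-value ≈ 0.0074
Since p ≈ 0.0074 < α = 0.05, reject H0; the evidence is statistically significant.

2.97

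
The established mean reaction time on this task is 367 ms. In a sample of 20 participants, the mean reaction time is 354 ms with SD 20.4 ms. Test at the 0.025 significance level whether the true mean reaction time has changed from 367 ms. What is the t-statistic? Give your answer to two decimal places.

H0: μ = 367; H1: μ ≠ 367 (one-sample t-test, two-sided).
t = (x̄ − μ₀)/(s/√n) = (354 − 367)/(20.4/√20) = -2.85
df = n − 1 = 19
Two-sided p-value ≈ 0.010
Since p ≈ 0.010 < α = 0.025, reject H0; the data support H1.

-2.85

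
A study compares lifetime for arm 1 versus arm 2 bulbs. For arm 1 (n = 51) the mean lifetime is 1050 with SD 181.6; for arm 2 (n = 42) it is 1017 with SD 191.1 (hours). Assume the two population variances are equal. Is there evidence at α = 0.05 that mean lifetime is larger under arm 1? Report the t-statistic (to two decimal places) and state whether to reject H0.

t = 0.85; fail to reject H0

Let group 1 = arm 1, group 2 = arm 2. H0: μ_1 = μ_2; H1: μ_1 > μ_2 (two-sample pooled-variance t-test, right-tailed).
s_p² = [(51−1)·181.6² + (42−1)·191.1²]/(51+42−2) = 34573.8
t = (1050 − 1017)/√[34573.8·(1/51 + 1/42)] = 0.85
df = n₁ + n₂ − 2 = 91
p-value = P(T ≥ 0.85) ≈ 0.1983
Since p ≈ 0.1983 > α = 0.05, fail to reject H0; the data do not provide sufficient evidence against H0.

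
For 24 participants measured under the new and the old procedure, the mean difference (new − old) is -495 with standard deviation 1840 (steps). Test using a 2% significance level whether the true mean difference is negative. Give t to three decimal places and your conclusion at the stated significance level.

H0: μ_d = 0; H1: μ_d < 0 (paired t-test on the differences, left-tailed).
t = d̄/(s_d/√n) = -495/(1840/√24) = -1.318
df = n − 1 = 23
p-value = P(T ≤ -1.318) ≈ 0.100
Since p ≈ 0.100 > α = 0.02, fail to reject H0; the evidence is not statistically significant.

t = -1.318; fail to reject H0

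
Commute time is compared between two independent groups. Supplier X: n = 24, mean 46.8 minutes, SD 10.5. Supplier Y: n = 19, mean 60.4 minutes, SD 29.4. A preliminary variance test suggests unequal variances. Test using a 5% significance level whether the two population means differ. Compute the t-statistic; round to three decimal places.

Let group 1 = supplier X, group 2 = supplier Y. H0: μ_1 = μ_2; H1: μ_1 ≠ μ_2 (Welch's two-sample t-test, two-sided).
t = (x̄_1 − x̄_2)/√(s_1²/n_1 + s_2²/n_2) = (46.8 − 60.4)/√(10.5²/24 + 29.4²/19) = -1.922
Welch–Satterthwaite df ≈ 21.65
Two-sided p-value ≈ 0.0679
Since p ≈ 0.0679 > α = 0.05, fail to reject H0; the evidence is not statistically significant.

-1.922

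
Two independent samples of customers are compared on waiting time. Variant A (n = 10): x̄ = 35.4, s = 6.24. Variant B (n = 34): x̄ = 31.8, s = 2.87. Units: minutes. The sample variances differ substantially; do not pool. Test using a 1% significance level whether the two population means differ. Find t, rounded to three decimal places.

1.770

Let group 1 = variant A, group 2 = variant B. H0: μ_1 = μ_2; H1: μ_1 ≠ μ_2 (Welch's two-sample t-test, two-sided).
t = (x̄_1 − x̄_2)/√(s_1²/n_1 + s_2²/n_2) = (35.4 − 31.8)/√(6.24²/10 + 2.87²/34) = 1.770
Welch–Satterthwaite df ≈ 10.14
Two-sided p-value ≈ 0.1067
Since p ≈ 0.1067 > α = 0.01, fail to reject H0; the data do not provide sufficient evidence against H0.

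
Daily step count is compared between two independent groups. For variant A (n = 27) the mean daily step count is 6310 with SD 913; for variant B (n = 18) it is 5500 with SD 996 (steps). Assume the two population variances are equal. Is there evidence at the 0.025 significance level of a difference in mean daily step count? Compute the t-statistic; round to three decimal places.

2.812

Let group 1 = variant A, group 2 = variant B. H0: μ_1 = μ_2; H1: μ_1 ≠ μ_2 (two-sample pooled-variance t-test, two-sided).
s_p² = [(27−1)·913² + (18−1)·996²]/(27+18−2) = 896211
t = (6310 − 5500)/√[896211·(1/27 + 1/18)] = 2.812
df = n₁ + n₂ − 2 = 43
Two-sided p-value ≈ 0.007
Since p ≈ 0.007 < α = 0.025, reject H0; the evidence is statistically significant.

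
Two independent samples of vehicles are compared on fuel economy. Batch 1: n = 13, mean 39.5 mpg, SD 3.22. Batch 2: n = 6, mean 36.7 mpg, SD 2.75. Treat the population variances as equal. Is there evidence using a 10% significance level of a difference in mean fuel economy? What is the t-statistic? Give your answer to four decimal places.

Let group 1 = batch 1, group 2 = batch 2. H0: μ_1 = μ_2; H1: μ_1 ≠ μ_2 (two-sample pooled-variance t-test, two-sided).
s_p² = [(13−1)·3.22² + (6−1)·2.75²]/(13+6−2) = 9.54314
t = (39.5 − 36.7)/√[9.54314·(1/13 + 1/6)] = 1.8365
df = n₁ + n₂ − 2 = 17
Two-sided p-value ≈ 0.0838
Since p ≈ 0.0838 < α = 0.1, reject H0; the evidence is statistically significant.

1.8365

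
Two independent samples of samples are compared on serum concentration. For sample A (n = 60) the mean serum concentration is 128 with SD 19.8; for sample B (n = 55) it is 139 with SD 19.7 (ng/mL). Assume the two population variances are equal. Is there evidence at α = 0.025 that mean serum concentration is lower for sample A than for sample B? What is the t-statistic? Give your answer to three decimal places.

Let group 1 = sample A, group 2 = sample B. H0: μ_1 = μ_2; H1: μ_1 < μ_2 (two-sample pooled-variance t-test, left-tailed).
s_p² = [(60−1)·19.8² + (55−1)·19.7²]/(60+55−2) = 390.152
t = (128 − 139)/√[390.152·(1/60 + 1/55)] = -2.983
df = n₁ + n₂ − 2 = 113
p-value = P(T ≤ -2.983) ≈ 0.002
Since p ≈ 0.002 < α = 0.025, reject H0; the data support H1.

-2.983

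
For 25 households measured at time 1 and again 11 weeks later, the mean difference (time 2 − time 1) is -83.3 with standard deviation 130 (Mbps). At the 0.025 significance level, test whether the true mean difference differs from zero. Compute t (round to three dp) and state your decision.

H0: μ_d = 0; H1: μ_d ≠ 0 (paired t-test on the differences, two-sided).
t = d̄/(s_d/√n) = -83.3/(130/√25) = -3.204
df = n − 1 = 24
Two-sided p-value ≈ 0.004
Since p ≈ 0.004 < α = 0.025, reject H0; the evidence is statistically significant.

t = -3.204; reject H0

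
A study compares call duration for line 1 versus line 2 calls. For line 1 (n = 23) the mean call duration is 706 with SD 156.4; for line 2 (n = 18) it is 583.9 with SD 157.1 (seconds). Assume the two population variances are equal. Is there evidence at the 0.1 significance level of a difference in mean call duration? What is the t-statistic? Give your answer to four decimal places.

2.4759

Let group 1 = line 1, group 2 = line 2. H0: μ_1 = μ_2; H1: μ_1 ≠ μ_2 (two-sample pooled-variance t-test, two-sided).
s_p² = [(23−1)·156.4² + (18−1)·157.1²]/(23+18−2) = 24556.6
t = (706 − 583.9)/√[24556.6·(1/23 + 1/18)] = 2.4759
df = n₁ + n₂ − 2 = 39
Two-sided p-value ≈ 0.018
Since p ≈ 0.018 < α = 0.1, reject H0; the data support H1.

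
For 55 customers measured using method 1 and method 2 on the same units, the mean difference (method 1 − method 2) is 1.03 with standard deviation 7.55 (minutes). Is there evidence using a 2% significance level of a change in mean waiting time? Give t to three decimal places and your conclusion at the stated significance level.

t = 1.012; fail to reject H0

H0: μ_d = 0; H1: μ_d ≠ 0 (paired t-test on the differences, two-sided).
t = d̄/(s_d/√n) = 1.03/(7.55/√55) = 1.012
df = n − 1 = 54
Two-sided p-value ≈ 0.316
Since p ≈ 0.316 > α = 0.02, fail to reject H0; the data do not provide sufficient evidence against H0.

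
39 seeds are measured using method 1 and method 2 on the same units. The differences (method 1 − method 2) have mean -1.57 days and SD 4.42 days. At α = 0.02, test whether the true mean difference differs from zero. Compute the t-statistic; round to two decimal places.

-2.22

H0: μ_d = 0; H1: μ_d ≠ 0 (paired t-test on the differences, two-sided).
t = d̄/(s_d/√n) = -1.57/(4.42/√39) = -2.22
df = n − 1 = 38
Two-sided p-value ≈ 0.0326
Since p ≈ 0.0326 > α = 0.02, fail to reject H0; the evidence is not statistically significant.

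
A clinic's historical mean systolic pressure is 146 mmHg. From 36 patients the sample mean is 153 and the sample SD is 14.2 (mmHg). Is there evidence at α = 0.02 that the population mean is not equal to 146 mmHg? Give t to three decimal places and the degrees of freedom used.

H0: μ = 146; H1: μ ≠ 146 (one-sample t-test, two-sided).
t = (x̄ − μ₀)/(s/√n) = (153 − 146)/(14.2/√36) = 2.958
df = n − 1 = 35
Two-sided p-value ≈ 0.006
Since p ≈ 0.006 < α = 0.02, reject H0; the evidence is statistically significant.

t = 2.958, df = 35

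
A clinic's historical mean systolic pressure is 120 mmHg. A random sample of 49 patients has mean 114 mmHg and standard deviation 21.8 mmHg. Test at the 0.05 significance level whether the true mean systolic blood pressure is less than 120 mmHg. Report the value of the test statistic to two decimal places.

H0: μ = 120; H1: μ < 120 (one-sample t-test, left-tailed).
t = (x̄ − μ₀)/(s/√n) = (114 − 120)/(21.8/√49) = -1.93
df = n − 1 = 48
p-value = P(T ≤ -1.93) ≈ 0.030
Since p ≈ 0.030 < α = 0.05, reject H0; the evidence is statistically significant.

-1.93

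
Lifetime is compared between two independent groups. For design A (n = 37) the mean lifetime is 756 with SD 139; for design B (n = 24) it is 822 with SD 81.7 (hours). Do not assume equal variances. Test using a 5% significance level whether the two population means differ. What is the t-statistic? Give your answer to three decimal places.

Let group 1 = design A, group 2 = design B. H0: μ_1 = μ_2; H1: μ_1 ≠ μ_2 (Welch's two-sample t-test, two-sided).
t = (x̄_1 − x̄_2)/√(s_1²/n_1 + s_2²/n_2) = (756 − 822)/√(139²/37 + 81.7²/24) = -2.333
Welch–Satterthwaite df ≈ 58.56
Two-sided p-value ≈ 0.0231
Since p ≈ 0.0231 < α = 0.05, reject H0; the evidence is statistically significant.

-2.333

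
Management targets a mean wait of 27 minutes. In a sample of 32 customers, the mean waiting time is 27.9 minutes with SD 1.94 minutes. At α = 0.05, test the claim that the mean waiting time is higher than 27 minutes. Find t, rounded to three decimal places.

H0: μ = 27; H1: μ > 27 (one-sample t-test, right-tailed).
t = (x̄ − μ₀)/(s/√n) = (27.9 − 27)/(1.94/√32) = 2.624
df = n − 1 = 31
p-value = P(T ≥ 2.624) ≈ 0.0067
Since p ≈ 0.0067 < α = 0.05, reject H0; the evidence is statistically significant.

2.624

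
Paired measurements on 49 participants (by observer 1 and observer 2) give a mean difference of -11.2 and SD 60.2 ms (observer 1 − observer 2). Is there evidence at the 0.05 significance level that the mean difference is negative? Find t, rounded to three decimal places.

H0: μ_d = 0; H1: μ_d < 0 (paired t-test on the differences, left-tailed).
t = d̄/(s_d/√n) = -11.2/(60.2/√49) = -1.302
df = n − 1 = 48
p-value = P(T ≤ -1.302) ≈ 0.0995
Since p ≈ 0.0995 > α = 0.05, fail to reject H0; the evidence is not statistically significant.

-1.302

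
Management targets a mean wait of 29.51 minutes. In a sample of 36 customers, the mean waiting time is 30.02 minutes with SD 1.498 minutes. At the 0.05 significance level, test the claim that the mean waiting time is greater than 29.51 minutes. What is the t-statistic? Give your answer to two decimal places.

2.04

H0: μ = 29.51; H1: μ > 29.51 (one-sample t-test, right-tailed).
t = (x̄ − μ₀)/(s/√n) = (30.02 − 29.51)/(1.498/√36) = 2.04
df = n − 1 = 35
p-value = P(T ≥ 2.04) ≈ 0.0243
Since p ≈ 0.0243 < α = 0.05, reject H0; the data support H1.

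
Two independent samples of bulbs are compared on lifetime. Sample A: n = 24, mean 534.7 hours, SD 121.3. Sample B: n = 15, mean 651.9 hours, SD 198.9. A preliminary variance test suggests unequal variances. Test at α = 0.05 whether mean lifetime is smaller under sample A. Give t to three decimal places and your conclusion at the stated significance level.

Let group 1 = sample A, group 2 = sample B. H0: μ_1 = μ_2; H1: μ_1 < μ_2 (Welch's two-sample t-test, left-tailed).
t = (x̄_1 − x̄_2)/√(s_1²/n_1 + s_2²/n_2) = (534.7 − 651.9)/√(121.3²/24 + 198.9²/15) = -2.056
Welch–Satterthwaite df ≈ 20.59
p-value = P(T ≤ -2.056) ≈ 0.0264
Since p ≈ 0.0264 < α = 0.05, reject H0; the evidence is statistically significant.

t = -2.056; reject H0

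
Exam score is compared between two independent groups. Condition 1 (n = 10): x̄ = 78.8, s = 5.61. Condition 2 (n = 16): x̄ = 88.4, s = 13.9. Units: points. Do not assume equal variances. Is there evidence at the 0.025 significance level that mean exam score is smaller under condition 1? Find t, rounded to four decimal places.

-2.4605

Let group 1 = condition 1, group 2 = condition 2. H0: μ_1 = μ_2; H1: μ_1 < μ_2 (Welch's two-sample t-test, left-tailed).
t = (x̄_1 − x̄_2)/√(s_1²/n_1 + s_2²/n_2) = (78.8 − 88.4)/√(5.61²/10 + 13.9²/16) = -2.4605
Welch–Satterthwaite df ≈ 21.41
p-value = P(T ≤ -2.4605) ≈ 0.0112
Since p ≈ 0.0112 < α = 0.025, reject H0; the evidence is statistically significant.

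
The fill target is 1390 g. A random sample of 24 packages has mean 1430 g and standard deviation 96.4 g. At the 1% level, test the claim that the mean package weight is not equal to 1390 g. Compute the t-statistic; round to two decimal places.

2.03

H0: μ = 1390; H1: μ ≠ 1390 (one-sample t-test, two-sided).
t = (x̄ − μ₀)/(s/√n) = (1430 − 1390)/(96.4/√24) = 2.03
df = n − 1 = 23
Two-sided p-value ≈ 0.054
Since p ≈ 0.054 > α = 0.01, fail to reject H0; the data do not provide sufficient evidence against H0.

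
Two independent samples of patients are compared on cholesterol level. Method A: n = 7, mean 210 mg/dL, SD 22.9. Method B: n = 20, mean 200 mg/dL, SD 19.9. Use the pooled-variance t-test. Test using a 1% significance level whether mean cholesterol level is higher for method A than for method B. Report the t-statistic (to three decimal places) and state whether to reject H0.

Let group 1 = method A, group 2 = method B. H0: μ_1 = μ_2; H1: μ_1 > μ_2 (two-sample pooled-variance t-test, right-tailed).
s_p² = [(7−1)·22.9² + (20−1)·19.9²]/(7+20−2) = 426.826
t = (210 − 200)/√[426.826·(1/7 + 1/20)] = 1.102
df = n₁ + n₂ − 2 = 25
p-value = P(T ≥ 1.102) ≈ 0.1404
Since p ≈ 0.1404 > α = 0.01, fail to reject H0; the evidence is not statistically significant.

t = 1.102; fail to reject H0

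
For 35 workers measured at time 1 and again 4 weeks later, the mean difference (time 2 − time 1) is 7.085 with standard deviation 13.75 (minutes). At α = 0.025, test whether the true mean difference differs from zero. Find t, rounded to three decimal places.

H0: μ_d = 0; H1: μ_d ≠ 0 (paired t-test on the differences, two-sided).
t = d̄/(s_d/√n) = 7.085/(13.75/√35) = 3.048
df = n − 1 = 34
Two-sided p-value ≈ 0.0044
Since p ≈ 0.0044 < α = 0.025, reject H0; the data support H1.

3.048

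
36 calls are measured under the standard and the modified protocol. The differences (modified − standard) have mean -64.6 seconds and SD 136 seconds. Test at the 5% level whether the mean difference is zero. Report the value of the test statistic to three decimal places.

-2.850

H0: μ_d = 0; H1: μ_d ≠ 0 (paired t-test on the differences, two-sided).
t = d̄/(s_d/√n) = -64.6/(136/√36) = -2.850
df = n − 1 = 35
Two-sided p-value ≈ 0.0073
Since p ≈ 0.0073 < α = 0.05, reject H0; the data support H1.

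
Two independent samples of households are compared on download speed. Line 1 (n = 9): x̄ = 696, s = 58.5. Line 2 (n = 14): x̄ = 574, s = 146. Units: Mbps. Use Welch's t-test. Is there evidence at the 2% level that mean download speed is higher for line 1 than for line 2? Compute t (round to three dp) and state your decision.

Let group 1 = line 1, group 2 = line 2. H0: μ_1 = μ_2; H1: μ_1 > μ_2 (Welch's two-sample t-test, right-tailed).
t = (x̄_1 − x̄_2)/√(s_1²/n_1 + s_2²/n_2) = (696 − 574)/√(58.5²/9 + 146²/14) = 2.797
Welch–Satterthwaite df ≈ 18.44
p-value = P(T ≥ 2.797) ≈ 0.0059
Since p ≈ 0.0059 < α = 0.02, reject H0; the evidence is statistically significant.

t = 2.797; reject H0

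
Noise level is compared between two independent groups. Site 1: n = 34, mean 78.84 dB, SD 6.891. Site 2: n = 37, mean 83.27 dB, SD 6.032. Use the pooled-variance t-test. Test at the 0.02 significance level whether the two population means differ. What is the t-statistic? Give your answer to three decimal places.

Let group 1 = site 1, group 2 = site 2. H0: μ_1 = μ_2; H1: μ_1 ≠ μ_2 (two-sample pooled-variance t-test, two-sided).
s_p² = [(34−1)·6.891² + (37−1)·6.032²]/(34+37−2) = 41.6941
t = (78.84 − 83.27)/√[41.6941·(1/34 + 1/37)] = -2.888
df = n₁ + n₂ − 2 = 69
Two-sided p-value ≈ 0.0052
Since p ≈ 0.0052 < α = 0.02, reject H0; the evidence is statistically significant.

-2.888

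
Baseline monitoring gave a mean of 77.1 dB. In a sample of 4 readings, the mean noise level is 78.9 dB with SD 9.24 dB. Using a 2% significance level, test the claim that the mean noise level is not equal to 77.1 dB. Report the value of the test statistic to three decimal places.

0.390

H0: μ = 77.1; H1: μ ≠ 77.1 (one-sample t-test, two-sided).
t = (x̄ − μ₀)/(s/√n) = (78.9 − 77.1)/(9.24/√4) = 0.390
df = n − 1 = 3
Two-sided p-value ≈ 0.723
Since p ≈ 0.723 > α = 0.02, fail to reject H0; the evidence is not statistically significant.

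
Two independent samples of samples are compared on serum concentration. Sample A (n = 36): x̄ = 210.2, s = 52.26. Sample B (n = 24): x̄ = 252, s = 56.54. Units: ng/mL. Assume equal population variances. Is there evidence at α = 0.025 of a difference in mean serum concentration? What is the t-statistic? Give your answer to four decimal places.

-2.9375

Let group 1 = sample A, group 2 = sample B. H0: μ_1 = μ_2; H1: μ_1 ≠ μ_2 (two-sample pooled-variance t-test, two-sided).
s_p² = [(36−1)·52.26² + (24−1)·56.54²]/(36+24−2) = 2915.77
t = (210.2 − 252)/√[2915.77·(1/36 + 1/24)] = -2.9375
df = n₁ + n₂ − 2 = 58
Two-sided p-value ≈ 0.0047
Since p ≈ 0.0047 < α = 0.025, reject H0; the data support H1.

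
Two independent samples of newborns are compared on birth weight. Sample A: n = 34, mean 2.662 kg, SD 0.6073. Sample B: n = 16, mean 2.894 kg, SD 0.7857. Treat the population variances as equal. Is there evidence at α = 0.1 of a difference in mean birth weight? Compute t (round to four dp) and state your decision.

Let group 1 = sample A, group 2 = sample B. H0: μ_1 = μ_2; H1: μ_1 ≠ μ_2 (two-sample pooled-variance t-test, two-sided).
s_p² = [(34−1)·0.6073² + (16−1)·0.7857²]/(34+16−2) = 0.446473
t = (2.662 − 2.894)/√[0.446473·(1/34 + 1/16)] = -1.1453
df = n₁ + n₂ − 2 = 48
Two-sided p-value ≈ 0.258
Since p ≈ 0.258 > α = 0.1, fail to reject H0; the data do not provide sufficient evidence against H0.

t = -1.1453; fail to reject H0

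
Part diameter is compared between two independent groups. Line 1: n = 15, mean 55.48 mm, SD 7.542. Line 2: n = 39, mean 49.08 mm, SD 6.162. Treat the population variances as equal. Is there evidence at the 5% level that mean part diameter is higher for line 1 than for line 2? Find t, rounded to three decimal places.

3.210

Let group 1 = line 1, group 2 = line 2. H0: μ_1 = μ_2; H1: μ_1 > μ_2 (two-sample pooled-variance t-test, right-tailed).
s_p² = [(15−1)·7.542² + (39−1)·6.162²]/(15+39−2) = 43.0618
t = (55.48 − 49.08)/√[43.0618·(1/15 + 1/39)] = 3.210
df = n₁ + n₂ − 2 = 52
p-value = P(T ≥ 3.210) ≈ 0.0011
Since p ≈ 0.0011 < α = 0.05, reject H0; the evidence is statistically significant.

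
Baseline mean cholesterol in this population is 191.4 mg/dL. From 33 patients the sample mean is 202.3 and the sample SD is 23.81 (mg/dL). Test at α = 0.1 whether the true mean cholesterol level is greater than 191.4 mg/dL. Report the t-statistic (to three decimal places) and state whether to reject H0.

H0: μ = 191.4; H1: μ > 191.4 (one-sample t-test, right-tailed).
t = (x̄ − μ₀)/(s/√n) = (202.3 − 191.4)/(23.81/√33) = 2.630
df = n − 1 = 32
p-value = P(T ≥ 2.630) ≈ 0.007
Since p ≈ 0.007 < α = 0.1, reject H0; the data support H1.

t = 2.630; reject H0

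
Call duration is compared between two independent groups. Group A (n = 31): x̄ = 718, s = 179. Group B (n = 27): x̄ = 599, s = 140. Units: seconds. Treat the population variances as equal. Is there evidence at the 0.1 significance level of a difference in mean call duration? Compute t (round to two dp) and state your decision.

Let group 1 = group A, group 2 = group B. H0: μ_1 = μ_2; H1: μ_1 ≠ μ_2 (two-sample pooled-variance t-test, two-sided).
s_p² = [(31−1)·179² + (27−1)·140²]/(31+27−2) = 26264.8
t = (718 − 599)/√[26264.8·(1/31 + 1/27)] = 2.79
df = n₁ + n₂ − 2 = 56
Two-sided p-value ≈ 0.0072
Since p ≈ 0.0072 < α = 0.1, reject H0; the data support H1.

t = 2.79; reject H0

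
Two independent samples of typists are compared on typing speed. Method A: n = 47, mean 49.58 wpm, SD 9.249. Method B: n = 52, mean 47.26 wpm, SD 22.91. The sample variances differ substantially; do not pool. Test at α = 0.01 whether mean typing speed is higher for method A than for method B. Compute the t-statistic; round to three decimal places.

0.672

Let group 1 = method A, group 2 = method B. H0: μ_1 = μ_2; H1: μ_1 > μ_2 (Welch's two-sample t-test, right-tailed).
t = (x̄_1 − x̄_2)/√(s_1²/n_1 + s_2²/n_2) = (49.58 − 47.26)/√(9.249²/47 + 22.91²/52) = 0.672
Welch–Satterthwaite df ≈ 68.58
p-value = P(T ≥ 0.672) ≈ 0.2519
Since p ≈ 0.2519 > α = 0.01, fail to reject H0; the data do not provide sufficient evidence against H0.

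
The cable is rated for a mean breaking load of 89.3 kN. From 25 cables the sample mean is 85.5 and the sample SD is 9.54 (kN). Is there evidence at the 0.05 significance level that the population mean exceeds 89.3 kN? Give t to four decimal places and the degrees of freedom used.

H0: μ = 89.3; H1: μ > 89.3 (one-sample t-test, right-tailed).
t = (x̄ − μ₀)/(s/√n) = (85.5 − 89.3)/(9.54/√25) = -1.9916
df = n − 1 = 24
p-value = P(T ≥ -1.9916) ≈ 0.9710
Since p ≈ 0.9710 > α = 0.05, fail to reject H0; the data do not provide sufficient evidence against H0.

t = -1.9916, df = 24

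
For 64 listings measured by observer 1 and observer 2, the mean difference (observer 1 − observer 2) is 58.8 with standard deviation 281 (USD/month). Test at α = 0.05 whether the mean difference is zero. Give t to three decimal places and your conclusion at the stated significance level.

H0: μ_d = 0; H1: μ_d ≠ 0 (paired t-test on the differences, two-sided).
t = d̄/(s_d/√n) = 58.8/(281/√64) = 1.674
df = n − 1 = 63
Two-sided p-value ≈ 0.0991
Since p ≈ 0.0991 > α = 0.05, fail to reject H0; the data do not provide sufficient evidence against H0.

t = 1.674; fail to reject H0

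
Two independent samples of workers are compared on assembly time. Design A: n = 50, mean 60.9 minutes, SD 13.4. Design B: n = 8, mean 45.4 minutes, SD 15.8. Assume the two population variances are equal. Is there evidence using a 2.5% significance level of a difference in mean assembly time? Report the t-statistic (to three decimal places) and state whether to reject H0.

Let group 1 = design A, group 2 = design B. H0: μ_1 = μ_2; H1: μ_1 ≠ μ_2 (two-sample pooled-variance t-test, two-sided).
s_p² = [(50−1)·13.4² + (8−1)·15.8²]/(50+8−2) = 188.32
t = (60.9 − 45.4)/√[188.32·(1/50 + 1/8)] = 2.966
df = n₁ + n₂ − 2 = 56
Two-sided p-value ≈ 0.004
Since p ≈ 0.004 < α = 0.025, reject H0; the evidence is statistically significant.

t = 2.966; reject H0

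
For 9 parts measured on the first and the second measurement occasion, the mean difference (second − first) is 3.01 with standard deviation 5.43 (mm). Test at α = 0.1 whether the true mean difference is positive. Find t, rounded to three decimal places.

1.663

H0: μ_d = 0; H1: μ_d > 0 (paired t-test on the differences, right-tailed).
t = d̄/(s_d/√n) = 3.01/(5.43/√9) = 1.663
df = n − 1 = 8
p-value = P(T ≥ 1.663) ≈ 0.067
Since p ≈ 0.067 < α = 0.1, reject H0; the data support H1.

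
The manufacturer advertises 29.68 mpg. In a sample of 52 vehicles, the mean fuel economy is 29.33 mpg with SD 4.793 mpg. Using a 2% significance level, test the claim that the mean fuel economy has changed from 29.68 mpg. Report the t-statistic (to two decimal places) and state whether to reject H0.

H0: μ = 29.68; H1: μ ≠ 29.68 (one-sample t-test, two-sided).
t = (x̄ − μ₀)/(s/√n) = (29.33 − 29.68)/(4.793/√52) = -0.53
df = n − 1 = 51
Two-sided p-value ≈ 0.6008
Since p ≈ 0.6008 > α = 0.02, fail to reject H0; the evidence is not statistically significant.

t = -0.53; fail to reject H0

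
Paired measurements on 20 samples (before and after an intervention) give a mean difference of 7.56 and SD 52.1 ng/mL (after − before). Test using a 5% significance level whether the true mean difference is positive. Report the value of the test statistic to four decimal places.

H0: μ_d = 0; H1: μ_d > 0 (paired t-test on the differences, right-tailed).
t = d̄/(s_d/√n) = 7.56/(52.1/√20) = 0.6489
df = n − 1 = 19
p-value = P(T ≥ 0.6489) ≈ 0.2621
Since p ≈ 0.2621 > α = 0.05, fail to reject H0; the data do not provide sufficient evidence against H0.

0.6489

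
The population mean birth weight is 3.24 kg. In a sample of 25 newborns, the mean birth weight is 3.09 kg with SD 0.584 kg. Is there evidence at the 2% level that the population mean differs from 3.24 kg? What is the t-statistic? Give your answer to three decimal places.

H0: μ = 3.24; H1: μ ≠ 3.24 (one-sample t-test, two-sided).
t = (x̄ − μ₀)/(s/√n) = (3.09 − 3.24)/(0.584/√25) = -1.284
df = n − 1 = 24
Two-sided p-value ≈ 0.211
Since p ≈ 0.211 > α = 0.02, fail to reject H0; the data do not provide sufficient evidence against H0.

-1.284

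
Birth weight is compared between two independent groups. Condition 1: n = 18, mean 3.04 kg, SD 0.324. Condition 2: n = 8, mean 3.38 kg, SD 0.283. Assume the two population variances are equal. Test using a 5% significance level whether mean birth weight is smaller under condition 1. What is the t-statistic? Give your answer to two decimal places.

-2.56

Let group 1 = condition 1, group 2 = condition 2. H0: μ_1 = μ_2; H1: μ_1 < μ_2 (two-sample pooled-variance t-test, left-tailed).
s_p² = [(18−1)·0.324² + (8−1)·0.283²]/(18+8−2) = 0.0977173
t = (3.04 − 3.38)/√[0.0977173·(1/18 + 1/8)] = -2.56
df = n₁ + n₂ − 2 = 24
p-value = P(T ≤ -2.56) ≈ 0.009
Since p ≈ 0.009 < α = 0.05, reject H0; the evidence is statistically significant.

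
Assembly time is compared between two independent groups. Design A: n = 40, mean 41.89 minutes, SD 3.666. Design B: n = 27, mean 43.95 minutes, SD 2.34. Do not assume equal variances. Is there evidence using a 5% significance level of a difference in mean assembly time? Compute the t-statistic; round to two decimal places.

Let group 1 = design A, group 2 = design B. H0: μ_1 = μ_2; H1: μ_1 ≠ μ_2 (Welch's two-sample t-test, two-sided).
t = (x̄_1 − x̄_2)/√(s_1²/n_1 + s_2²/n_2) = (41.89 − 43.95)/√(3.666²/40 + 2.34²/27) = -2.81
Welch–Satterthwaite df ≈ 64.85
Two-sided p-value ≈ 0.007
Since p ≈ 0.007 < α = 0.05, reject H0; the data support H1.

-2.81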